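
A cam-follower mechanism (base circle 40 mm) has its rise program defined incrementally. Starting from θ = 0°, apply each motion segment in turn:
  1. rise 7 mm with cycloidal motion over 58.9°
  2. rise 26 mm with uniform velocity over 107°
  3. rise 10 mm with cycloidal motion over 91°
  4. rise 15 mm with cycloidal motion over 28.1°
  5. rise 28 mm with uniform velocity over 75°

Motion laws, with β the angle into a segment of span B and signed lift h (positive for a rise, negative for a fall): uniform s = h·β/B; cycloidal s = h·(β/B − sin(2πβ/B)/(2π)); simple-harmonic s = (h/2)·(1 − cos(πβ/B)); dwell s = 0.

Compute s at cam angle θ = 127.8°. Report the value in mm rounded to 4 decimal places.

seg 1 [0°–58.9°] cycloidal, h=7: full span → s += 7 → s = 7.0000
seg 2 [58.9°–165.9°] uniform, h=26: θ=127.8° here. β=68.9, B=107. 26·68.9/107 = 16.7421 → s = 23.7421

23.7421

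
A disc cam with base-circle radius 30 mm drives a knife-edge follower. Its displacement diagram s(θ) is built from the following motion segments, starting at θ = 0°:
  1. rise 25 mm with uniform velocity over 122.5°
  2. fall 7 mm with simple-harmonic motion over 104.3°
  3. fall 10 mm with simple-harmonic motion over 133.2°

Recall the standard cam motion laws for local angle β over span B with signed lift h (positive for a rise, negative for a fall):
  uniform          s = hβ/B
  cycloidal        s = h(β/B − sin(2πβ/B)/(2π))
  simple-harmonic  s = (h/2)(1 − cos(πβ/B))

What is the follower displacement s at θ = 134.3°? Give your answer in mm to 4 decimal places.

seg 1 [0°–122.5°] uniform, h=25: full span → s += 25 → s = 25.0000
seg 2 [122.5°–226.8°] simple-harmonic, h=-7: θ=134.3° here. β=11.8, B=104.3. -7/2·(1 − cos(π·0.1131)) = -0.2188 → s = 24.7812

24.7812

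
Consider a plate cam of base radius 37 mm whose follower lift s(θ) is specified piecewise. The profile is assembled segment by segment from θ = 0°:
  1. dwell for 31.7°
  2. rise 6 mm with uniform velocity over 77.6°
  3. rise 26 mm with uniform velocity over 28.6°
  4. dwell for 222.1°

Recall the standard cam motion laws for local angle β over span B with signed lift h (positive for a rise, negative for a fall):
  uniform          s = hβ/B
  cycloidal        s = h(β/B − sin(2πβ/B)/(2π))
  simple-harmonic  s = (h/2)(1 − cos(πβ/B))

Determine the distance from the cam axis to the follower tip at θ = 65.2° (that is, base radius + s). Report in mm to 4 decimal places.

seg 1 [0°–31.7°] dwell: s stays 0.0000
seg 2 [31.7°–109.3°] uniform, h=6: θ=65.2° here. β=33.5, B=77.6. 6·33.5/77.6 = 2.5902 → s = 2.5902
radial distance = base radius + s = 37 + 2.5902 = 39.5902

39.5902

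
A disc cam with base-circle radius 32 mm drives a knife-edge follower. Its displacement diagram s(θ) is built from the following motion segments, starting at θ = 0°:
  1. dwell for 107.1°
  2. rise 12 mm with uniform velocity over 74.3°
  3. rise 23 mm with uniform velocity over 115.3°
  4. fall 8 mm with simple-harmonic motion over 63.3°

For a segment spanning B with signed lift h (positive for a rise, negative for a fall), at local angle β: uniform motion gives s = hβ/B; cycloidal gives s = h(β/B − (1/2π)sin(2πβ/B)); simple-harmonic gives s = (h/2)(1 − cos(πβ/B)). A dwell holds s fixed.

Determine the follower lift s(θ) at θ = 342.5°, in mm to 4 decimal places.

seg 1 [0°–107.1°] dwell: s stays 0.0000
seg 2 [107.1°–181.4°] uniform, h=12: full span → s += 12 → s = 12.0000
seg 3 [181.4°–296.7°] uniform, h=23: full span → s += 23 → s = 35.0000
seg 4 [296.7°–360°] simple-harmonic, h=-8: θ=342.5° here. β=45.8, B=63.3. -8/2·(1 − cos(π·0.7235)) = -6.5838 → s = 28.4162

28.4162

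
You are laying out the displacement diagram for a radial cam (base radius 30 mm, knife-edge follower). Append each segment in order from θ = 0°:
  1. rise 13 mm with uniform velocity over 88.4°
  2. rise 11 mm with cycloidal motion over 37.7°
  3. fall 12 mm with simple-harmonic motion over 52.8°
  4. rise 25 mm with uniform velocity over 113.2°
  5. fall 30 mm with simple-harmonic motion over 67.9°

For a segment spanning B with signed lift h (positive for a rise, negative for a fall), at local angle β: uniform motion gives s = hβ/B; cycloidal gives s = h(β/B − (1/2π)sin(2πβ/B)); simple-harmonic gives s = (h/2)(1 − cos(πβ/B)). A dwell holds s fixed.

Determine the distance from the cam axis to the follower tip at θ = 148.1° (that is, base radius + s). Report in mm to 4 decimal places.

seg 1 [0°–88.4°] uniform, h=13: full span → s += 13 → s = 13.0000
seg 2 [88.4°–126.1°] cycloidal, h=11: full span → s += 11 → s = 24.0000
seg 3 [126.1°–178.9°] simple-harmonic, h=-12: θ=148.1° here. β=22, B=52.8. -12/2·(1 − cos(π·0.4167)) = -4.4471 → s = 19.5529
radial distance = base radius + s = 30 + 19.5529 = 49.5529

49.5529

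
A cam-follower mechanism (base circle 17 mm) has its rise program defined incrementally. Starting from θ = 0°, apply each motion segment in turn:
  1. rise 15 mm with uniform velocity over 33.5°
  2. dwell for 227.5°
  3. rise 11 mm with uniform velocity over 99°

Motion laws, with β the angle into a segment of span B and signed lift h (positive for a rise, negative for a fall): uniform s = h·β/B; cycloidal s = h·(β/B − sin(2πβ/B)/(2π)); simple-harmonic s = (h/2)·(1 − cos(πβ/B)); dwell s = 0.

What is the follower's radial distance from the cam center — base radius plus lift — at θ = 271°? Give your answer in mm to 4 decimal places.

seg 1 [0°–33.5°] uniform, h=15: full span → s += 15 → s = 15.0000
seg 2 [33.5°–261°] dwell: s stays 15.0000
seg 3 [261°–360°] uniform, h=11: θ=271° here. β=10, B=99. 11·10/99 = 1.1111 → s = 16.1111
radial distance = base radius + s = 17 + 16.1111 = 33.1111

33.1111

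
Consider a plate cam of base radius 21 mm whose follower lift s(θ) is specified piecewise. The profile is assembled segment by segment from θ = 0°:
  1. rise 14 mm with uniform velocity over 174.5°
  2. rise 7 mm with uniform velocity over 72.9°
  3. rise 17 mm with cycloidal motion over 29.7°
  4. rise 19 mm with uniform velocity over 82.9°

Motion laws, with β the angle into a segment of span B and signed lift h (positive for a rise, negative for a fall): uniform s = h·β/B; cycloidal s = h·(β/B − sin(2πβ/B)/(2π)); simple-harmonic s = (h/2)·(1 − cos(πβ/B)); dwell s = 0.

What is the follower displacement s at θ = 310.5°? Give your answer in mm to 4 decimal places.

seg 1 [0°–174.5°] uniform, h=14: full span → s += 14 → s = 14.0000
seg 2 [174.5°–247.4°] uniform, h=7: full span → s += 7 → s = 21.0000
seg 3 [247.4°–277.1°] cycloidal, h=17: full span → s += 17 → s = 38.0000
seg 4 [277.1°–360°] uniform, h=19: θ=310.5° here. β=33.4, B=82.9. 19·33.4/82.9 = 7.6550 → s = 45.6550

45.6550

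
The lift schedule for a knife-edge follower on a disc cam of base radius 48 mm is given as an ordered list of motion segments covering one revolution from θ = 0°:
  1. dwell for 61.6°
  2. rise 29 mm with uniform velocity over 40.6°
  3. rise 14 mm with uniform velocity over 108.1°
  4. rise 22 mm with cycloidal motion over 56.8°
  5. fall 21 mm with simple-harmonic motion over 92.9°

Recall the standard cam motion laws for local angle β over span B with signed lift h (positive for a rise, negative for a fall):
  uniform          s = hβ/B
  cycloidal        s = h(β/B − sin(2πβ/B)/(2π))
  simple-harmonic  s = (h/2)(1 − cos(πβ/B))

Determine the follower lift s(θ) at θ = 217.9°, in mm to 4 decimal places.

seg 1 [0°–61.6°] dwell: s stays 0.0000
seg 2 [61.6°–102.2°] uniform, h=29: full span → s += 29 → s = 29.0000
seg 3 [102.2°–210.3°] uniform, h=14: full span → s += 14 → s = 43.0000
seg 4 [210.3°–267.1°] cycloidal, h=22: θ=217.9° here. β=7.6, B=56.8. 22·(0.1338 − sin(2π·0.1338)/(2π)) = 0.3347 → s = 43.3347

43.3347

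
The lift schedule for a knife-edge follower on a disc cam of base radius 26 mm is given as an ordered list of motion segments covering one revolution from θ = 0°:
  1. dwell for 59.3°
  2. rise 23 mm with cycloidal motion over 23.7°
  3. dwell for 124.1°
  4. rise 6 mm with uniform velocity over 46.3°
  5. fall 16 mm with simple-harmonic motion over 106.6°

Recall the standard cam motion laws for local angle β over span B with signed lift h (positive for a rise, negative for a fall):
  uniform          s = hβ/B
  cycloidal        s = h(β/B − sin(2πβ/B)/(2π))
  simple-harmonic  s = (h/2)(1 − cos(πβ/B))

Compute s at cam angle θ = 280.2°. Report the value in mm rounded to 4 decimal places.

seg 1 [0°–59.3°] dwell: s stays 0.0000
seg 2 [59.3°–83°] cycloidal, h=23: full span → s += 23 → s = 23.0000
seg 3 [83°–207.1°] dwell: s stays 23.0000
seg 4 [207.1°–253.4°] uniform, h=6: full span → s += 6 → s = 29.0000
seg 5 [253.4°–360°] simple-harmonic, h=-16: θ=280.2° here. β=26.8, B=106.6. -16/2·(1 − cos(π·0.2514)) = -2.3682 → s = 26.6318

26.6318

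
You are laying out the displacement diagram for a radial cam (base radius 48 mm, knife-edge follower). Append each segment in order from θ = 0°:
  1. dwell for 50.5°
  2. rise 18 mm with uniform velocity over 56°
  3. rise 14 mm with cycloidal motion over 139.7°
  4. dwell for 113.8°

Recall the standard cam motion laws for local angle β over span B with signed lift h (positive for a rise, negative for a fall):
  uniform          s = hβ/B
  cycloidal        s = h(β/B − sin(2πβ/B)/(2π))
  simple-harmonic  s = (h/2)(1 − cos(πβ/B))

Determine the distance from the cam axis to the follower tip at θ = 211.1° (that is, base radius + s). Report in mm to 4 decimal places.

seg 1 [0°–50.5°] dwell: s stays 0.0000
seg 2 [50.5°–106.5°] uniform, h=18: full span → s += 18 → s = 18.0000
seg 3 [106.5°–246.2°] cycloidal, h=14: θ=211.1° here. β=104.6, B=139.7. 14·(0.7487 − sin(2π·0.7487)/(2π)) = 12.7106 → s = 30.7106
radial distance = base radius + s = 48 + 30.7106 = 78.7106

78.7106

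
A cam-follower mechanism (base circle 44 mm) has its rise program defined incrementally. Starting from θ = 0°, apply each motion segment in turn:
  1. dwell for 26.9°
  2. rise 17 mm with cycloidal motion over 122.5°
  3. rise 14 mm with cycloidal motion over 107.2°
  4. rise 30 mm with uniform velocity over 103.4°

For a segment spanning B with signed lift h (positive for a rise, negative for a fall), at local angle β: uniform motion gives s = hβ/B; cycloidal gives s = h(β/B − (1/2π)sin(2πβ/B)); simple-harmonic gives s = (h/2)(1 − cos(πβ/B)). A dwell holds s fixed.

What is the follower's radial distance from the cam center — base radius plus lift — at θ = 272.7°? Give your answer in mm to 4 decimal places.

seg 1 [0°–26.9°] dwell: s stays 0.0000
seg 2 [26.9°–149.4°] cycloidal, h=17: full span → s += 17 → s = 17.0000
seg 3 [149.4°–256.6°] cycloidal, h=14: full span → s += 14 → s = 31.0000
seg 4 [256.6°–360°] uniform, h=30: θ=272.7° here. β=16.1, B=103.4. 30·16.1/103.4 = 4.6712 → s = 35.6712
radial distance = base radius + s = 44 + 35.6712 = 79.6712

79.6712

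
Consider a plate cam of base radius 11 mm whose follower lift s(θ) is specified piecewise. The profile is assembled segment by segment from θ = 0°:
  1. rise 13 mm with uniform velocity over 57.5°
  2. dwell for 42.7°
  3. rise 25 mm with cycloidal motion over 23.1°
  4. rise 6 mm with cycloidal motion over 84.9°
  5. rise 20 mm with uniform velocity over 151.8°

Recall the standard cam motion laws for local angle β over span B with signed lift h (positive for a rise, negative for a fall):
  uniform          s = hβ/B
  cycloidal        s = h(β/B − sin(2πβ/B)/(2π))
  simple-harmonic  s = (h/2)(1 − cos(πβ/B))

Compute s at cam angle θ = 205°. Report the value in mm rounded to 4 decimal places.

seg 1 [0°–57.5°] uniform, h=13: full span → s += 13 → s = 13.0000
seg 2 [57.5°–100.2°] dwell: s stays 13.0000
seg 3 [100.2°–123.3°] cycloidal, h=25: full span → s += 25 → s = 38.0000
seg 4 [123.3°–208.2°] cycloidal, h=6: θ=205° here. β=81.7, B=84.9. 6·(0.9623 − sin(2π·0.9623)/(2π)) = 5.9979 → s = 43.9979

43.9979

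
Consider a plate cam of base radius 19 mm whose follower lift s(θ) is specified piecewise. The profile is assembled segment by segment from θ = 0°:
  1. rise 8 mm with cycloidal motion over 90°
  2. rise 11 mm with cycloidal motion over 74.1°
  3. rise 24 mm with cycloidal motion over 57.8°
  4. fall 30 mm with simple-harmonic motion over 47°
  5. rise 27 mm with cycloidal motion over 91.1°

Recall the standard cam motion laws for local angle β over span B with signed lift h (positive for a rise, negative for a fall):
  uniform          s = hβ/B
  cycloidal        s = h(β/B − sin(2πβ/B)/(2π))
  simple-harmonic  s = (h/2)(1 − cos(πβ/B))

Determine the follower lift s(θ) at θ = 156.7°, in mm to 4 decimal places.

seg 1 [0°–90°] cycloidal, h=8: full span → s += 8 → s = 8.0000
seg 2 [90°–164.1°] cycloidal, h=11: θ=156.7° here. β=66.7, B=74.1. 11·(0.9001 − sin(2π·0.9001)/(2π)) = 10.9293 → s = 18.9293

18.9293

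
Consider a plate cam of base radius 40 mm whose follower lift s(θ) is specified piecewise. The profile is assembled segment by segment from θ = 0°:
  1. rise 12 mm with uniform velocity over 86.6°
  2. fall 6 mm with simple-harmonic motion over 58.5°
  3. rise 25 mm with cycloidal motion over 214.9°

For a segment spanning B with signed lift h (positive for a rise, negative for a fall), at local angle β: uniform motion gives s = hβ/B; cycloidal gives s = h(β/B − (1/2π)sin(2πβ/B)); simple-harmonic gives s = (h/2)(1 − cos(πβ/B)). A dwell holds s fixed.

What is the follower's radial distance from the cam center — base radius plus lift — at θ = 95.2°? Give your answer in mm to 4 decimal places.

seg 1 [0°–86.6°] uniform, h=12: full span → s += 12 → s = 12.0000
seg 2 [86.6°–145.1°] simple-harmonic, h=-6: θ=95.2° here. β=8.6, B=58.5. -6/2·(1 − cos(π·0.1470)) = -0.3143 → s = 11.6857
radial distance = base radius + s = 40 + 11.6857 = 51.6857

51.6857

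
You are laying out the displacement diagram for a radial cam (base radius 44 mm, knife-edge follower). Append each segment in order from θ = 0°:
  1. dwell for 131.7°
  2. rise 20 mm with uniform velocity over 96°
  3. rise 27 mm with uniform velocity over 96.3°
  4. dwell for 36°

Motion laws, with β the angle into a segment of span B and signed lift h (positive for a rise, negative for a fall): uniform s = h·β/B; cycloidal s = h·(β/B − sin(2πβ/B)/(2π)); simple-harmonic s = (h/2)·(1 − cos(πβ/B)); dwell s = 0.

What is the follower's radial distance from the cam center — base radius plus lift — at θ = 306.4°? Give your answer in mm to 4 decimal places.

seg 1 [0°–131.7°] dwell: s stays 0.0000
seg 2 [131.7°–227.7°] uniform, h=20: full span → s += 20 → s = 20.0000
seg 3 [227.7°–324°] uniform, h=27: θ=306.4° here. β=78.7, B=96.3. 27·78.7/96.3 = 22.0654 → s = 42.0654
radial distance = base radius + s = 44 + 42.0654 = 86.0654

86.0654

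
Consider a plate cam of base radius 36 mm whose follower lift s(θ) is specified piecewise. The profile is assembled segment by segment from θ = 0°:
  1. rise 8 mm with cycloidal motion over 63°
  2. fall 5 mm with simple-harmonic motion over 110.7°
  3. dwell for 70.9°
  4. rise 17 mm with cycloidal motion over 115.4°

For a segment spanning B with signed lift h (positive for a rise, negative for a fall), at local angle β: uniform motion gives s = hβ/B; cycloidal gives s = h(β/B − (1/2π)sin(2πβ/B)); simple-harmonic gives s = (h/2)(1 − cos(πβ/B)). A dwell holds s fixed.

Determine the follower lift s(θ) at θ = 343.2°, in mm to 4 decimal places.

seg 1 [0°–63°] cycloidal, h=8: full span → s += 8 → s = 8.0000
seg 2 [63°–173.7°] simple-harmonic, h=-5: full span → s += -5 → s = 3.0000
seg 3 [173.7°–244.6°] dwell: s stays 3.0000
seg 4 [244.6°–360°] cycloidal, h=17: θ=343.2° here. β=98.6, B=115.4. 17·(0.8544 − sin(2π·0.8544)/(2π)) = 16.6690 → s = 19.6690

19.6690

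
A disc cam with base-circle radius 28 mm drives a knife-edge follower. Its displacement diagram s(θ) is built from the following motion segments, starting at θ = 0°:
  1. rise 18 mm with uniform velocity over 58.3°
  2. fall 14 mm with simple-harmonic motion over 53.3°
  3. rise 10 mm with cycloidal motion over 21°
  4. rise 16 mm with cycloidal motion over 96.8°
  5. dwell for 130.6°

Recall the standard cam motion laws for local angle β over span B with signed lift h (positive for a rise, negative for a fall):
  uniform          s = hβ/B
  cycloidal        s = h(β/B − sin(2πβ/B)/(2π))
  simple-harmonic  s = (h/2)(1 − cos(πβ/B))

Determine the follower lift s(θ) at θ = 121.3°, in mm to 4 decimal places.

seg 1 [0°–58.3°] uniform, h=18: full span → s += 18 → s = 18.0000
seg 2 [58.3°–111.6°] simple-harmonic, h=-14: full span → s += -14 → s = 4.0000
seg 3 [111.6°–132.6°] cycloidal, h=10: θ=121.3° here. β=9.7, B=21. 10·(0.4619 − sin(2π·0.4619)/(2π)) = 4.2417 → s = 8.2417

8.2417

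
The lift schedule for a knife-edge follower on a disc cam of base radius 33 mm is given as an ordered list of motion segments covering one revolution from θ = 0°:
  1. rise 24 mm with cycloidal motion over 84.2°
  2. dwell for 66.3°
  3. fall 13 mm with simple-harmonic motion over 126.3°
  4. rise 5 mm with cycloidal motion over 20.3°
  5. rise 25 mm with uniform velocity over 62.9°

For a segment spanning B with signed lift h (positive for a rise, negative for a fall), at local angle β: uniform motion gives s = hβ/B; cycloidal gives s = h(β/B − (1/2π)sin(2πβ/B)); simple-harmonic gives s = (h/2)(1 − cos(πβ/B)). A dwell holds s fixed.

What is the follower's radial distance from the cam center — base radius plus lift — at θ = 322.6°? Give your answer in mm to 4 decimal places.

seg 1 [0°–84.2°] cycloidal, h=24: full span → s += 24 → s = 24.0000
seg 2 [84.2°–150.5°] dwell: s stays 24.0000
seg 3 [150.5°–276.8°] simple-harmonic, h=-13: full span → s += -13 → s = 11.0000
seg 4 [276.8°–297.1°] cycloidal, h=5: full span → s += 5 → s = 16.0000
seg 5 [297.1°–360°] uniform, h=25: θ=322.6° here. β=25.5, B=62.9. 25·25.5/62.9 = 10.1351 → s = 26.1351
radial distance = base radius + s = 33 + 26.1351 = 59.1351

59.1351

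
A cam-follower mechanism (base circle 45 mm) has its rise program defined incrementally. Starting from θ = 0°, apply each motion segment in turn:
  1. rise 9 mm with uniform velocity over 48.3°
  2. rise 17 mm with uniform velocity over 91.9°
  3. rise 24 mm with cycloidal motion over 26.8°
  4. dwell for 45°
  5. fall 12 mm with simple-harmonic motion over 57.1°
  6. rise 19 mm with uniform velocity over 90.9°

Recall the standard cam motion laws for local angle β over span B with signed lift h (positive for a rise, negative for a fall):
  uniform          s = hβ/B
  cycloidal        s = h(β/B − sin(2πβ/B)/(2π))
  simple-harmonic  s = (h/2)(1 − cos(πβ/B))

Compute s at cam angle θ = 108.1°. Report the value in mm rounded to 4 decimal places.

seg 1 [0°–48.3°] uniform, h=9: full span → s += 9 → s = 9.0000
seg 2 [48.3°–140.2°] uniform, h=17: θ=108.1° here. β=59.8, B=91.9. 17·59.8/91.9 = 11.0620 → s = 20.0620

20.0620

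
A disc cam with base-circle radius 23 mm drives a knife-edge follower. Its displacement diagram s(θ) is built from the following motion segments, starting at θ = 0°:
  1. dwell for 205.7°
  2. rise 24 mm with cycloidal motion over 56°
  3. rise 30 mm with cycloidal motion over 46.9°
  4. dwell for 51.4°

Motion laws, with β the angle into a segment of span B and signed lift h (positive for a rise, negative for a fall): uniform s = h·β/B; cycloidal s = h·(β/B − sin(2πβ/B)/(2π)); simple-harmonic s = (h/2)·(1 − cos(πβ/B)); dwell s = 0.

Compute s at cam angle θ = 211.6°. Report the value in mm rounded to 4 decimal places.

seg 1 [0°–205.7°] dwell: s stays 0.0000
seg 2 [205.7°–261.7°] cycloidal, h=24: θ=211.6° here. β=5.9, B=56. 24·(0.1054 − sin(2π·0.1054)/(2π)) = 0.1807 → s = 0.1807

0.1807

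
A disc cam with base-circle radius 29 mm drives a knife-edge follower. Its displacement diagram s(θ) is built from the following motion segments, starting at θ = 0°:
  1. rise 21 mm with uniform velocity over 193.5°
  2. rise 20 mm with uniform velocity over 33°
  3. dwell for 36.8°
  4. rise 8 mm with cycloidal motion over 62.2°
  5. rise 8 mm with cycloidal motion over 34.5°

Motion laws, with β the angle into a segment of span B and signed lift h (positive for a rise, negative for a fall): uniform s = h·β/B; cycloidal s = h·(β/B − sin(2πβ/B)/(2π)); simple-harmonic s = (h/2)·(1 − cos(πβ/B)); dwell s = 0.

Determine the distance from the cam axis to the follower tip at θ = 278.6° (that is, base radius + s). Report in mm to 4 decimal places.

seg 1 [0°–193.5°] uniform, h=21: full span → s += 21 → s = 21.0000
seg 2 [193.5°–226.5°] uniform, h=20: full span → s += 20 → s = 41.0000
seg 3 [226.5°–263.3°] dwell: s stays 41.0000
seg 4 [263.3°–325.5°] cycloidal, h=8: θ=278.6° here. β=15.3, B=62.2. 8·(0.2460 − sin(2π·0.2460)/(2π)) = 0.6950 → s = 41.6950
radial distance = base radius + s = 29 + 41.6950 = 70.6950

70.6950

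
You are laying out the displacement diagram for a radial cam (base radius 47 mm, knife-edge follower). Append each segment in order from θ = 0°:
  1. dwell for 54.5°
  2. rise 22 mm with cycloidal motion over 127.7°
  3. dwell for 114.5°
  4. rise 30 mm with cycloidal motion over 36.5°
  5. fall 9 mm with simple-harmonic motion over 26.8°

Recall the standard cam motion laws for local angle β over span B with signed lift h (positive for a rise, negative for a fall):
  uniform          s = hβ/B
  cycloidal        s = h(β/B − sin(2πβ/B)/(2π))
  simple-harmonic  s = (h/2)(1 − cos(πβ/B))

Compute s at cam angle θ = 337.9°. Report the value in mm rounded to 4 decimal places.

seg 1 [0°–54.5°] dwell: s stays 0.0000
seg 2 [54.5°–182.2°] cycloidal, h=22: full span → s += 22 → s = 22.0000
seg 3 [182.2°–296.7°] dwell: s stays 22.0000
seg 4 [296.7°–333.2°] cycloidal, h=30: full span → s += 30 → s = 52.0000
seg 5 [333.2°–360°] simple-harmonic, h=-9: θ=337.9° here. β=4.7, B=26.8. -9/2·(1 − cos(π·0.1754)) = -0.6659 → s = 51.3341

51.3341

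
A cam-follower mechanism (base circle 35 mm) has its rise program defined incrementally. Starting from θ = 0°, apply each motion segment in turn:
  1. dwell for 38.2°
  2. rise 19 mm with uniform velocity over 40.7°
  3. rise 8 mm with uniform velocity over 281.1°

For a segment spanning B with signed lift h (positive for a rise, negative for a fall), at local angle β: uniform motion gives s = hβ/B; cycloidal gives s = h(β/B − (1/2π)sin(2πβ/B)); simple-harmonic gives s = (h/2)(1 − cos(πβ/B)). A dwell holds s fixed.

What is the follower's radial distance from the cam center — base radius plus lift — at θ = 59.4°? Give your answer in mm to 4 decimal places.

seg 1 [0°–38.2°] dwell: s stays 0.0000
seg 2 [38.2°–78.9°] uniform, h=19: θ=59.4° here. β=21.2, B=40.7. 19·21.2/40.7 = 9.8968 → s = 9.8968
radial distance = base radius + s = 35 + 9.8968 = 44.8968

44.8968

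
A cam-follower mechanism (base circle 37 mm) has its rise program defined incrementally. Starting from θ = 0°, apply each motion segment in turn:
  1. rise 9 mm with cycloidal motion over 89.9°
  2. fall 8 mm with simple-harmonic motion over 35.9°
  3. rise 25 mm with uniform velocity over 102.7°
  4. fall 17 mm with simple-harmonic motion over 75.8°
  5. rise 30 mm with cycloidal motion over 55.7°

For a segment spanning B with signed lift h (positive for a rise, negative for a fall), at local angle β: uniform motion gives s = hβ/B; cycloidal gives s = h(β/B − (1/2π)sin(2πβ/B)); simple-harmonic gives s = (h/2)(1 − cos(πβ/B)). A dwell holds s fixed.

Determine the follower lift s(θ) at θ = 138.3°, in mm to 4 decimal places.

seg 1 [0°–89.9°] cycloidal, h=9: full span → s += 9 → s = 9.0000
seg 2 [89.9°–125.8°] simple-harmonic, h=-8: full span → s += -8 → s = 1.0000
seg 3 [125.8°–228.5°] uniform, h=25: θ=138.3° here. β=12.5, B=102.7. 25·12.5/102.7 = 3.0428 → s = 4.0428

4.0428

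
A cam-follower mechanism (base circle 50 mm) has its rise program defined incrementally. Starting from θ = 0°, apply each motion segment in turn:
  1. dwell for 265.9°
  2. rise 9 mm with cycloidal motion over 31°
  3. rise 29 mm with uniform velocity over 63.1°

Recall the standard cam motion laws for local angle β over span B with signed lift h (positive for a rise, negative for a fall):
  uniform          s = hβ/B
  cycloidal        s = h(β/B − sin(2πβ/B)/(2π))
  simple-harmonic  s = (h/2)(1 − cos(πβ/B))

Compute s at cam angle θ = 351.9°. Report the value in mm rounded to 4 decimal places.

seg 1 [0°–265.9°] dwell: s stays 0.0000
seg 2 [265.9°–296.9°] cycloidal, h=9: full span → s += 9 → s = 9.0000
seg 3 [296.9°–360°] uniform, h=29: θ=351.9° here. β=55, B=63.1. 29·55/63.1 = 25.2773 → s = 34.2773

34.2773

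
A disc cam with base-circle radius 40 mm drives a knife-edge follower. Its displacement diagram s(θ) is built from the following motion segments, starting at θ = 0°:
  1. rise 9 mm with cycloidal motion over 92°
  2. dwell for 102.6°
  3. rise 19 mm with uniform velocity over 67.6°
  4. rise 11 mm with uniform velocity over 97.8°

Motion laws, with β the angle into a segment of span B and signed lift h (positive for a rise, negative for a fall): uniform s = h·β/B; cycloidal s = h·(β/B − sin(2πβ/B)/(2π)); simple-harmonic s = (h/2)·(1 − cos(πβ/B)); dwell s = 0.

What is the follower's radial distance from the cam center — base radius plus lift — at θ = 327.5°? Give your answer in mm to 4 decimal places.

seg 1 [0°–92°] cycloidal, h=9: full span → s += 9 → s = 9.0000
seg 2 [92°–194.6°] dwell: s stays 9.0000
seg 3 [194.6°–262.2°] uniform, h=19: full span → s += 19 → s = 28.0000
seg 4 [262.2°–360°] uniform, h=11: θ=327.5° here. β=65.3, B=97.8. 11·65.3/97.8 = 7.3446 → s = 35.3446
radial distance = base radius + s = 40 + 35.3446 = 75.3446

75.3446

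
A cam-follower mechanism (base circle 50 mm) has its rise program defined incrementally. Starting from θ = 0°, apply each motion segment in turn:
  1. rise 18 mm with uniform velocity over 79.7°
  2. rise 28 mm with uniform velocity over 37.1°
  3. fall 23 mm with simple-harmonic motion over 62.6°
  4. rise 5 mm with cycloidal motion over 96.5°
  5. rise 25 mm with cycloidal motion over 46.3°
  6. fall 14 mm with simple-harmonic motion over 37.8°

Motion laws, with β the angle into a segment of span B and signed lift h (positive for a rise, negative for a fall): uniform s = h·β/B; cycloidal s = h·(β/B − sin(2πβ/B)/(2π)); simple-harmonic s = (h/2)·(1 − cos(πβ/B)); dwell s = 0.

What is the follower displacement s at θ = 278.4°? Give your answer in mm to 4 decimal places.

seg 1 [0°–79.7°] uniform, h=18: full span → s += 18 → s = 18.0000
seg 2 [79.7°–116.8°] uniform, h=28: full span → s += 28 → s = 46.0000
seg 3 [116.8°–179.4°] simple-harmonic, h=-23: full span → s += -23 → s = 23.0000
seg 4 [179.4°–275.9°] cycloidal, h=5: full span → s += 5 → s = 28.0000
seg 5 [275.9°–322.2°] cycloidal, h=25: θ=278.4° here. β=2.5, B=46.3. 25·(0.0540 − sin(2π·0.0540)/(2π)) = 0.0257 → s = 28.0257

28.0257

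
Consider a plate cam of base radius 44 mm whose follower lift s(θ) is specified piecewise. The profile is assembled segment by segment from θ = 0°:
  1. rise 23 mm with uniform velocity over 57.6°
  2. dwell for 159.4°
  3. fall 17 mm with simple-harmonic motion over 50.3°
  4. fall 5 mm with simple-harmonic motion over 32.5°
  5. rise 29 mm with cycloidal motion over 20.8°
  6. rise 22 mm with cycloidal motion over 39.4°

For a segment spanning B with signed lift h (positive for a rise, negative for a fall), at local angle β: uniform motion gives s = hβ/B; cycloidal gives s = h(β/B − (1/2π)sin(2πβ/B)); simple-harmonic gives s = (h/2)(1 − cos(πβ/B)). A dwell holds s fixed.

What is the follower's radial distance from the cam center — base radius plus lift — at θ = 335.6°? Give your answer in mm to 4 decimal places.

seg 1 [0°–57.6°] uniform, h=23: full span → s += 23 → s = 23.0000
seg 2 [57.6°–217°] dwell: s stays 23.0000
seg 3 [217°–267.3°] simple-harmonic, h=-17: full span → s += -17 → s = 6.0000
seg 4 [267.3°–299.8°] simple-harmonic, h=-5: full span → s += -5 → s = 1.0000
seg 5 [299.8°–320.6°] cycloidal, h=29: full span → s += 29 → s = 30.0000
seg 6 [320.6°–360°] cycloidal, h=22: θ=335.6° here. β=15, B=39.4. 22·(0.3807 − sin(2π·0.3807)/(2π)) = 5.9902 → s = 35.9902
radial distance = base radius + s = 44 + 35.9902 = 79.9902

79.9902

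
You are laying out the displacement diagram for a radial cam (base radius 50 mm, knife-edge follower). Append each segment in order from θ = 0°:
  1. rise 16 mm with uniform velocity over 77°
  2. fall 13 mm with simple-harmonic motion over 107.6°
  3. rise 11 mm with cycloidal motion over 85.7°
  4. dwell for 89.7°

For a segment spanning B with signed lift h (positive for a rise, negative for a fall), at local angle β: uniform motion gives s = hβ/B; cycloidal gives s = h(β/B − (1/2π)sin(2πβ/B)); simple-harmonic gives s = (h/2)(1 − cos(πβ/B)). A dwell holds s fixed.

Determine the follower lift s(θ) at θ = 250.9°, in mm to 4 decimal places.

seg 1 [0°–77°] uniform, h=16: full span → s += 16 → s = 16.0000
seg 2 [77°–184.6°] simple-harmonic, h=-13: full span → s += -13 → s = 3.0000
seg 3 [184.6°–270.3°] cycloidal, h=11: θ=250.9° here. β=66.3, B=85.7. 11·(0.7736 − sin(2π·0.7736)/(2π)) = 10.2414 → s = 13.2414

13.2414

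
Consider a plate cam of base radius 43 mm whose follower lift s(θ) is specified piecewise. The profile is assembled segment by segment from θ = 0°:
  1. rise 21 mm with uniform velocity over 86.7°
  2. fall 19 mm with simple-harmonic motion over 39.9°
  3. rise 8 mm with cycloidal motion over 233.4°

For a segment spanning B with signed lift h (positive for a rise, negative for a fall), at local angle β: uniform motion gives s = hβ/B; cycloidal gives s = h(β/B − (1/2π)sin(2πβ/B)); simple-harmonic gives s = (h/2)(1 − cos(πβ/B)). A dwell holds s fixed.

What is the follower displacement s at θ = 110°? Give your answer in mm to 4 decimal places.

seg 1 [0°–86.7°] uniform, h=21: full span → s += 21 → s = 21.0000
seg 2 [86.7°–126.6°] simple-harmonic, h=-19: θ=110° here. β=23.3, B=39.9. -19/2·(1 − cos(π·0.5840)) = -11.9768 → s = 9.0232

9.0232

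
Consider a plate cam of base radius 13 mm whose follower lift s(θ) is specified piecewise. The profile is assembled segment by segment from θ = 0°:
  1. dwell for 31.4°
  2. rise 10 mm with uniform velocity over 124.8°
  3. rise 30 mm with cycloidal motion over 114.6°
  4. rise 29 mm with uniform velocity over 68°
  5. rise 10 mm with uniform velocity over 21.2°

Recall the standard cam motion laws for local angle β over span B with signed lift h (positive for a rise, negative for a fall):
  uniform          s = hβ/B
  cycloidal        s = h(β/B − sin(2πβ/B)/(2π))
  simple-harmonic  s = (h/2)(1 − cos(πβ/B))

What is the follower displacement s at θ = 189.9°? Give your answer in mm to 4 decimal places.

seg 1 [0°–31.4°] dwell: s stays 0.0000
seg 2 [31.4°–156.2°] uniform, h=10: full span → s += 10 → s = 10.0000
seg 3 [156.2°–270.8°] cycloidal, h=30: θ=189.9° here. β=33.7, B=114.6. 30·(0.2941 − sin(2π·0.2941)/(2π)) = 4.2292 → s = 14.2292

14.2292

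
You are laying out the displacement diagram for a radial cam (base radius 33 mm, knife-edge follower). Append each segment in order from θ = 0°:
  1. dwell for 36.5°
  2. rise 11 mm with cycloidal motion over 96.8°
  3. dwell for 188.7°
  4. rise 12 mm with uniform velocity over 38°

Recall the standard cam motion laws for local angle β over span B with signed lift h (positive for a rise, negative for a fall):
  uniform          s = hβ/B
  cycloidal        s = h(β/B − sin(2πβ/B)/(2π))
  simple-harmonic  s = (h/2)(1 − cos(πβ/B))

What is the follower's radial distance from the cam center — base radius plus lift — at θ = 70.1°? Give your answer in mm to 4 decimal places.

seg 1 [0°–36.5°] dwell: s stays 0.0000
seg 2 [36.5°–133.3°] cycloidal, h=11: θ=70.1° here. β=33.6, B=96.8. 11·(0.3471 − sin(2π·0.3471)/(2π)) = 2.3834 → s = 2.3834
radial distance = base radius + s = 33 + 2.3834 = 35.3834

35.3834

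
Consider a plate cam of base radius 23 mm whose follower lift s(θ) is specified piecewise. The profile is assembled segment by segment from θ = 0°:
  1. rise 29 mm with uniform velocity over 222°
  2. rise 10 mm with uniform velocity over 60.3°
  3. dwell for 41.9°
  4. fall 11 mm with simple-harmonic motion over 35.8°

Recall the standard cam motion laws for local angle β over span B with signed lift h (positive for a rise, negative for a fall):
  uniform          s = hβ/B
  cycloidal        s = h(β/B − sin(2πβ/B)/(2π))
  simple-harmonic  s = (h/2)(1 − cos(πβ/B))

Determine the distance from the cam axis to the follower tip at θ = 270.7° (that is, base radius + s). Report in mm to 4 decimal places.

seg 1 [0°–222°] uniform, h=29: full span → s += 29 → s = 29.0000
seg 2 [222°–282.3°] uniform, h=10: θ=270.7° here. β=48.7, B=60.3. 10·48.7/60.3 = 8.0763 → s = 37.0763
radial distance = base radius + s = 23 + 37.0763 = 60.0763

60.0763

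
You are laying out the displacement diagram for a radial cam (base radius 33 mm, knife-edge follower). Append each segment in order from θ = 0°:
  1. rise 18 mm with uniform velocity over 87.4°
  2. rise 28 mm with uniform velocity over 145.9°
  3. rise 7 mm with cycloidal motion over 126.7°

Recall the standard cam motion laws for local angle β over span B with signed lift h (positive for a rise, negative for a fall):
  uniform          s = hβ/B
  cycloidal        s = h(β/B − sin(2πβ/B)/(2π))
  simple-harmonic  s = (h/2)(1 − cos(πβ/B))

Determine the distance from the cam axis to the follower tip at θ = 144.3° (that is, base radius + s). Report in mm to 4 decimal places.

seg 1 [0°–87.4°] uniform, h=18: full span → s += 18 → s = 18.0000
seg 2 [87.4°–233.3°] uniform, h=28: θ=144.3° here. β=56.9, B=145.9. 28·56.9/145.9 = 10.9198 → s = 28.9198
radial distance = base radius + s = 33 + 28.9198 = 61.9198

61.9198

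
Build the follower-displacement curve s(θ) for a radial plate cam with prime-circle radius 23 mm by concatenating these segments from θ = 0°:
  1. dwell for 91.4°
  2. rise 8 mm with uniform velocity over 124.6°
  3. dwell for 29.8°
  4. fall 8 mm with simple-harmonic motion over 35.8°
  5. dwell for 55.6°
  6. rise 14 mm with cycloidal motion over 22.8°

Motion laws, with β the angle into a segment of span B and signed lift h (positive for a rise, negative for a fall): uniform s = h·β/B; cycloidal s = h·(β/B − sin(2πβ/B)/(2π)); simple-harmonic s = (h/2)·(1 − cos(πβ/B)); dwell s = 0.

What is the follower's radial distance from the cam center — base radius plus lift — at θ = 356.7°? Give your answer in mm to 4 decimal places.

seg 1 [0°–91.4°] dwell: s stays 0.0000
seg 2 [91.4°–216°] uniform, h=8: full span → s += 8 → s = 8.0000
seg 3 [216°–245.8°] dwell: s stays 8.0000
seg 4 [245.8°–281.6°] simple-harmonic, h=-8: full span → s += -8 → s = 0.0000
seg 5 [281.6°–337.2°] dwell: s stays 0.0000
seg 6 [337.2°–360°] cycloidal, h=14: θ=356.7° here. β=19.5, B=22.8. 14·(0.8553 − sin(2π·0.8553)/(2π)) = 13.7320 → s = 13.7320
radial distance = base radius + s = 23 + 13.7320 = 36.7320

36.7320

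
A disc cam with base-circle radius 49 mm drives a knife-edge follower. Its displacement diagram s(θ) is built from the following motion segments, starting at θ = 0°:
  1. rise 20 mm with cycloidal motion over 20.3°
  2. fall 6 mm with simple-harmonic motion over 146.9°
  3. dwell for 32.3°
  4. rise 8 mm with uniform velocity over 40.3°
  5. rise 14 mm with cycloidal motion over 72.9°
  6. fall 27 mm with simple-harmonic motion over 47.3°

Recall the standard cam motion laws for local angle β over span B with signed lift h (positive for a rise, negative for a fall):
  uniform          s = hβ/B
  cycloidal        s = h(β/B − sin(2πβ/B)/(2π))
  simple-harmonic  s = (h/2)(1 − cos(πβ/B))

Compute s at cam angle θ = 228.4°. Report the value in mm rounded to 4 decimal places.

seg 1 [0°–20.3°] cycloidal, h=20: full span → s += 20 → s = 20.0000
seg 2 [20.3°–167.2°] simple-harmonic, h=-6: full span → s += -6 → s = 14.0000
seg 3 [167.2°–199.5°] dwell: s stays 14.0000
seg 4 [199.5°–239.8°] uniform, h=8: θ=228.4° here. β=28.9, B=40.3. 8·28.9/40.3 = 5.7370 → s = 19.7370

19.7370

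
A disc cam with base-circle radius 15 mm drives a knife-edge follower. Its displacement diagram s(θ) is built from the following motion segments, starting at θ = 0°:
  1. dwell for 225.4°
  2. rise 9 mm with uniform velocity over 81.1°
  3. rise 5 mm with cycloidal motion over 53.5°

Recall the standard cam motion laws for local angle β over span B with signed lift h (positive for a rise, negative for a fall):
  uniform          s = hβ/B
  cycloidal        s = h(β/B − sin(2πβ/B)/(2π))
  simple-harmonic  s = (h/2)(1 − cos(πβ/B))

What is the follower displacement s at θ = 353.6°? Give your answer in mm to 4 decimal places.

seg 1 [0°–225.4°] dwell: s stays 0.0000
seg 2 [225.4°–306.5°] uniform, h=9: full span → s += 9 → s = 9.0000
seg 3 [306.5°–360°] cycloidal, h=5: θ=353.6° here. β=47.1, B=53.5. 5·(0.8804 − sin(2π·0.8804)/(2π)) = 4.9453 → s = 13.9453

13.9453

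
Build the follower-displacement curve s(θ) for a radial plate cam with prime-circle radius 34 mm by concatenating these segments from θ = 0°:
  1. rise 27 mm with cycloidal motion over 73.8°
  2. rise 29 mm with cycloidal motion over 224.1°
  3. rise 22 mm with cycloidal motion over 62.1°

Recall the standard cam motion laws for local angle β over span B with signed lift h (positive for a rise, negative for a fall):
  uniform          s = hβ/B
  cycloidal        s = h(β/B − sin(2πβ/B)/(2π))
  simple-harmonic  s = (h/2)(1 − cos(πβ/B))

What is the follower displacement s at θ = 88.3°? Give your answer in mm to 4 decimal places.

seg 1 [0°–73.8°] cycloidal, h=27: full span → s += 27 → s = 27.0000
seg 2 [73.8°–297.9°] cycloidal, h=29: θ=88.3° here. β=14.5, B=224.1. 29·(0.0647 − sin(2π·0.0647)/(2π)) = 0.0513 → s = 27.0513

27.0513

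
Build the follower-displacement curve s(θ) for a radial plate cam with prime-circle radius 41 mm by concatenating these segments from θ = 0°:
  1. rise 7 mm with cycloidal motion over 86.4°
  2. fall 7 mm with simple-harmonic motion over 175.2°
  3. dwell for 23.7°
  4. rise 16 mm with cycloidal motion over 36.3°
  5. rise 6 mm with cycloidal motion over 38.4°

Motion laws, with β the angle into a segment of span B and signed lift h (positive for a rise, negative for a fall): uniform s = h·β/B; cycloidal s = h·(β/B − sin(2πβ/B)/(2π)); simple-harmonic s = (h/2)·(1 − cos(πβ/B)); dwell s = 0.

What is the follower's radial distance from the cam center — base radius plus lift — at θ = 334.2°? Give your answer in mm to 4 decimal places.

seg 1 [0°–86.4°] cycloidal, h=7: full span → s += 7 → s = 7.0000
seg 2 [86.4°–261.6°] simple-harmonic, h=-7: full span → s += -7 → s = 0.0000
seg 3 [261.6°–285.3°] dwell: s stays 0.0000
seg 4 [285.3°–321.6°] cycloidal, h=16: full span → s += 16 → s = 16.0000
seg 5 [321.6°–360°] cycloidal, h=6: θ=334.2° here. β=12.6, B=38.4. 6·(0.3281 − sin(2π·0.3281)/(2π)) = 1.1266 → s = 17.1266
radial distance = base radius + s = 41 + 17.1266 = 58.1266

58.1266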